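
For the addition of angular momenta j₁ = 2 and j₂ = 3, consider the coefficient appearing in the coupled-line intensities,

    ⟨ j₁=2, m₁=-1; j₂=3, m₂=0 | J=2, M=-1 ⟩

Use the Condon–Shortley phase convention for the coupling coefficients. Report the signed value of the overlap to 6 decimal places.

j₁+j₂−J=3  J+j₁−j₂=1  J−j₁+j₂=3  j₁+j₂+J+1=8
(j₁±m₁, j₂±m₂, J±M) = (1,3,3,3,1,3)
P² = 81/14
sum k=2..3:
  [2] +1/4 = 1/4
  [3] −1/36 = -1/36
S = 2/9
C² = P²·S² = 2/7 ; C = +0.534522

+0.534522  (= +√(2/7))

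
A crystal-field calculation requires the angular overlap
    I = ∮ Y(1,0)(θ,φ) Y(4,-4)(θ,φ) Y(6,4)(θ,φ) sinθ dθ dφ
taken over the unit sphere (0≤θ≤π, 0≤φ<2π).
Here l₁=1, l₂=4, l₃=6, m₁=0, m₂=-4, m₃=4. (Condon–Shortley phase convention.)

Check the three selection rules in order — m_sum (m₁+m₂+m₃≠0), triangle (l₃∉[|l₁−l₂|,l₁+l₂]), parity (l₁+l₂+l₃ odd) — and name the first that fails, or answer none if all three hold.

azimuthal sum: 0 − 4 + 4 = 0  ✓
l₃ must lie in [3,5]; have l₃=6  ✗
L = 1 + 4 + 6 = 11 (odd)

triangle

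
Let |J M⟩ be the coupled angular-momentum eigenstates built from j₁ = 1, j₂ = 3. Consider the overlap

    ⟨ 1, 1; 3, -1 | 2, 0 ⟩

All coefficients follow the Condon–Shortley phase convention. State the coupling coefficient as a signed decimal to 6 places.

+0.534522  (= +√(2/7))

j₁+j₂−J=2  J+j₁−j₂=0  J−j₁+j₂=4  j₁+j₂+J+1=7
(j₁±m₁, j₂±m₂, J±M) = (2,0,2,4,2,2)
P² = 128/7
sum k=0..0:
  [0] +1/8 = 1/8
S = 1/8
C² = P²·S² = 2/7 ; C = +0.534522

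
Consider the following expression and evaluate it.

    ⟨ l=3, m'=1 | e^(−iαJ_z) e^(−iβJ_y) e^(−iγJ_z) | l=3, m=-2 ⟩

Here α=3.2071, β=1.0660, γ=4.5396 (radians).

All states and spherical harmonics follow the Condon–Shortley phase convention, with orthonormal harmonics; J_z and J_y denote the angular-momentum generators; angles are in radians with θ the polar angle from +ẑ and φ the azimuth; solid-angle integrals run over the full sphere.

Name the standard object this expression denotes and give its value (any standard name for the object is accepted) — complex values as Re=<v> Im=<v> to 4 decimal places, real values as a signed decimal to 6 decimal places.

Wigner D-matrix element, Re=-0.4014 Im=0.1750

This is a Wigner D-matrix element — the rotation-matrix element ⟨l m'| R(α,β,γ) |l m⟩ in the angular-momentum basis.
D^3_{1,-2}(3.2071,1.0660,4.5396) = e^{-i·1·3.2071}·d^3_{1,-2}(1.0660)·e^{-i·-2·4.5396}. Compute d first:
With c≡cos(β/2)=0.861287 and s≡sin(β/2)=0.508119, N=[24·2·1·120]^{1/2}=75.894664
Admissible k: 0..1 (factorial args all ≥0)
  k=0: (−1)^3·75.8947/(12)·0.8613^3·0.5081^3 = -0.530116
  k=1: (−1)^4·75.8947/(24)·0.8613^1·0.5081^5 = +0.092252
d^3_{1,-2}(1.0660) = -0.530116 +0.092252 = -0.437863
Attach z-rotation phases: D = e^{-i(1)(3.2071)}·(-0.437863)·e^{-i(-2)(4.5396)} = -0.401384+0.174972i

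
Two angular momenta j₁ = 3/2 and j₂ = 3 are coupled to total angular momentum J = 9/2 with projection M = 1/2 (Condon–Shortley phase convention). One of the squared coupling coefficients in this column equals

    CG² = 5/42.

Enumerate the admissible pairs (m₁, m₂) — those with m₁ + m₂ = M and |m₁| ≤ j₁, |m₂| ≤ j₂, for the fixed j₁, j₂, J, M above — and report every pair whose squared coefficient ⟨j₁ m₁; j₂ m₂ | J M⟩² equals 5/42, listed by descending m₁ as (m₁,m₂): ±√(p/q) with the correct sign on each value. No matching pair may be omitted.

Admissible pairs with m₁+m₂ = M = 1/2: (-3/2,2), (-1/2,1), (1/2,0), (3/2,-1)
  (m₁,m₂)=(3/2,-1): CG² = 5/42, CG = +√(5/42)   ← matches the target
  (m₁,m₂)=(1/2,0): CG² = 10/21, CG = +√(10/21)
  (m₁,m₂)=(-1/2,1): CG² = 5/14, CG = +√(5/14)
  (m₁,m₂)=(-3/2,2): CG² = 1/21, CG = +√(1/21)
Pairs with CG² = 5/42: (3/2,-1): +√(5/42)

(3/2,-1): +√(5/42)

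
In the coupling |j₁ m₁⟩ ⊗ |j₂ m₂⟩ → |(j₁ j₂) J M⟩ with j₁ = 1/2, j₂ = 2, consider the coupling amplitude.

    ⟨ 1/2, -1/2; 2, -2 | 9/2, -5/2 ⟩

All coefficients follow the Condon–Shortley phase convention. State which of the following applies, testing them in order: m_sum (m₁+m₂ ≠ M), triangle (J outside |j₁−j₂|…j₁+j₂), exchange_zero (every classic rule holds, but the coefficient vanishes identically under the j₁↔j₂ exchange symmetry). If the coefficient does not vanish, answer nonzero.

triangle

m-sum: m₁+m₂ = -1/2+(-2) = -5/2, M = -5/2  ✓
triangle: need |j₁−j₂| ≤ J ≤ j₁+j₂, i.e. J ∈ [3/2, 5/2]; J = 9/2 is outside ✗ ⇒ coefficient is 0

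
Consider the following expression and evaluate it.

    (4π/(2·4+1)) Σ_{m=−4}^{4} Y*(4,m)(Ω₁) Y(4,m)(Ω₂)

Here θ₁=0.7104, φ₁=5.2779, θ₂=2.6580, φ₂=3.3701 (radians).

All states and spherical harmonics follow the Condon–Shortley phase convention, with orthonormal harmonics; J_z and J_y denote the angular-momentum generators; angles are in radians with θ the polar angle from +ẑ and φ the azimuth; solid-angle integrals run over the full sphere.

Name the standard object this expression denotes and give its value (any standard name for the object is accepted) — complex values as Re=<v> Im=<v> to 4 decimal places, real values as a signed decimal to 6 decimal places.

Legendre polynomial (addition theorem), -0.307233

This sum is the spherical-harmonic addition theorem: it equals the Legendre polynomial P_l(cos γ) of the angle γ between the two directions.
Addition theorem: P_4(cos γ) = (4π/9) Σ_m Y*_{lm}(Ω₁) Y_{lm}(Ω₂), m = −4…4:
  m=-4: (-0.051025, 0.061666) × (0.012628, -0.016381) = (0.000366, 0.001615)  (running Σ = (0.000366, 0.001615))
  m=-3: (-0.261091, -0.033003) × (0.086227, -0.070519) = (-0.024840, 0.015566)  (running Σ = (-0.024475, 0.017181))
  m=-2: (-0.183099, -0.389153) × (0.291179, -0.143183) = (-0.109035, -0.087097)  (running Σ = (-0.133509, -0.069916))
  m=-1: (0.128213, -0.202021) × (0.471676, -0.109697) = (0.038314, -0.109353)  (running Σ = (-0.095195, -0.179269))
  m=0: (-0.283613, -0.000000) × (0.104540, 0.000000) = (-0.029649, -0.000000)  (running Σ = (-0.124844, -0.179269))
  m=1: (-0.128213, -0.202021) × (-0.471676, -0.109697) = (0.038314, 0.109353)  (running Σ = (-0.086530, -0.069916))
  m=2: (-0.183099, 0.389153) × (0.291179, 0.143183) = (-0.109035, 0.087097)  (running Σ = (-0.195565, 0.017181))
  m=3: (0.261091, -0.033003) × (-0.086227, -0.070519) = (-0.024840, -0.015566)  (running Σ = (-0.220405, 0.001615))
  m=4: (-0.051025, -0.061666) × (0.012628, 0.016381) = (0.000366, -0.001615)  (running Σ = (-0.220039, -0.000000))
Accumulated sum (-0.220039, -0.000000); after 4π/(2l+1) scaling, (-0.307233, -0.000000) ⇒ P_4 = -0.307233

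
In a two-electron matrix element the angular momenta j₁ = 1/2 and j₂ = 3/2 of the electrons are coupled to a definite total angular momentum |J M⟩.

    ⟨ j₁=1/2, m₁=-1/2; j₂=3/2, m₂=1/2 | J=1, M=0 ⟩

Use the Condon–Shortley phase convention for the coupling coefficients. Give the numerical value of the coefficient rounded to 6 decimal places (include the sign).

−√(1/2) = -0.707107

j₁+j₂−J=1  J+j₁−j₂=0  J−j₁+j₂=2  j₁+j₂+J+1=4
(j₁±m₁, j₂±m₂, J±M) = (0,1,2,1,1,1)
P² = 1/2
sum k=1..1:
  [1] −1/1 = -1
S = -1
C² = P²·S² = 1/2 ; C = -0.707107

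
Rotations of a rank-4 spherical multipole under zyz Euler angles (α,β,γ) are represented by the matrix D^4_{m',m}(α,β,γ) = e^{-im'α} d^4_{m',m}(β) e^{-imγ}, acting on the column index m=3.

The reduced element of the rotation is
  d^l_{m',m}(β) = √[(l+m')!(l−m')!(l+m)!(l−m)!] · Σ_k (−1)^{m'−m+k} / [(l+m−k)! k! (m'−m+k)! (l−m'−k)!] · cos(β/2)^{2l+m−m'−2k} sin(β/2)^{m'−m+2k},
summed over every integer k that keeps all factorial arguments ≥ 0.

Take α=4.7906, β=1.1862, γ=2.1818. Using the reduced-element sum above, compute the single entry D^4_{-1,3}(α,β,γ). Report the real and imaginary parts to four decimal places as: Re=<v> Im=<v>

First d^4_{-1,3}(β=1.1862), then the phase factors e^{-i(-1)α} and e^{-i(3)γ}:
With c≡cos(β/2)=0.829212 and s≡sin(β/2)=0.558934, N=[6·120·5040·1]^{1/2}=1904.940944
k: max(0,(3)−(-1))=4 … min(4+(3),4−(-1))=5
  k=4: (−1)^0·1904.9409/(144)·0.8292^4·0.5589^4 = +0.610414
  k=5: (−1)^1·1904.9409/(240)·0.8292^2·0.5589^6 = -0.166405
d^4_{-1,3}(1.1862) = +0.610414 -0.166405 = +0.444009
D = (+0.078131-0.996943i)·(+0.444009)·(+0.965818-0.259220i) = -0.081239-0.436514i

Re=-0.0812 Im=-0.4365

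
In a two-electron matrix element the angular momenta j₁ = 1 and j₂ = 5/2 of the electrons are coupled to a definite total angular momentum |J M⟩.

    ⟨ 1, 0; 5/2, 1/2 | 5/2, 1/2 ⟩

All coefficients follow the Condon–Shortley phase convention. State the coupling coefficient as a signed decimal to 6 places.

−√(1/35) = -0.169031

j₁+j₂−J=1  J+j₁−j₂=1  J−j₁+j₂=4  j₁+j₂+J+1=7
(j₁±m₁, j₂±m₂, J±M) = (1,1,3,2,3,2)
P² = 144/35
sum k=0..1:
  [0] +1/6 = 1/6
  [1] −1/4 = -1/4
S = -1/12
C² = P²·S² = 1/35 ; C = -0.169031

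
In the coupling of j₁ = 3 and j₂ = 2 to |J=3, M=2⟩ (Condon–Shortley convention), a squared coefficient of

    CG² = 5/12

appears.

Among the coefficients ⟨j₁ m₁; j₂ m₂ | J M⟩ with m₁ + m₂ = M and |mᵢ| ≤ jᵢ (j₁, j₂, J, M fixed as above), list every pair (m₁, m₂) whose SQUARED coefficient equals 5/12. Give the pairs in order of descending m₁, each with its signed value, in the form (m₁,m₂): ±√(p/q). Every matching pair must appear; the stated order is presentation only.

Admissible pairs with m₁+m₂ = M = 2: (0,2), (1,1), (2,0), (3,-1)
  (m₁,m₂)=(3,-1): CG² = 5/12, CG = +√(5/12)   ← matches the target
  (m₁,m₂)=(2,0): CG² = 0/1, CG = 0
  (m₁,m₂)=(1,1): CG² = 1/4, CG = −√(1/4)
  (m₁,m₂)=(0,2): CG² = 1/3, CG = +√(1/3)
Pairs with CG² = 5/12: (3,-1): +√(5/12)

(3,-1): +√(5/12)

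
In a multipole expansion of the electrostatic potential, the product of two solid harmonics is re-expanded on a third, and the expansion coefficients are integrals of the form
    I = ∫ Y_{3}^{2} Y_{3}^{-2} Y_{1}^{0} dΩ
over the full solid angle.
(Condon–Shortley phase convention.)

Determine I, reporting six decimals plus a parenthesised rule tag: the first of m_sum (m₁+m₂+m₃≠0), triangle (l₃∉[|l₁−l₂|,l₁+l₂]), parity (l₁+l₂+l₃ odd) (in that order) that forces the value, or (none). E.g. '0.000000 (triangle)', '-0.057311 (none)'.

0.000000 (parity)

Σlᵢ=7 odd — θ-integrand is odd under cosθ→−cosθ; I=0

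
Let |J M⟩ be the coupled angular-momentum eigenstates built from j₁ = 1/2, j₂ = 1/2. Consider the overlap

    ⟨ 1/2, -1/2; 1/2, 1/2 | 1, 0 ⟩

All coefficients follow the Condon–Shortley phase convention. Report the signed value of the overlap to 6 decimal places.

+0.707107  (= +√(1/2))

j₁+j₂−J=0  J+j₁−j₂=1  J−j₁+j₂=1  j₁+j₂+J+1=3
(j₁±m₁, j₂±m₂, J±M) = (0,1,1,0,1,1)
P² = 1/2
sum k=0..0:
  [0] +1/1 = 1
S = 1
C² = P²·S² = 1/2 ; C = +0.707107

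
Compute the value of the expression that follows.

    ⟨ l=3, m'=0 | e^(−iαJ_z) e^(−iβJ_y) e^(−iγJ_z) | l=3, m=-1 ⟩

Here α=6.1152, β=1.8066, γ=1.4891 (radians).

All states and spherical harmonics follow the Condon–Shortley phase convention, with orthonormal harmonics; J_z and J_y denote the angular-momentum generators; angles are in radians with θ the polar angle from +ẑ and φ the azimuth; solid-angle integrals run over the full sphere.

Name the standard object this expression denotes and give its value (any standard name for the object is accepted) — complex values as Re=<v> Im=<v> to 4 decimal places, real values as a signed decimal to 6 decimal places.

Wigner D-matrix element, Re=0.0250 Im=0.3051

This is a Wigner D-matrix element — the rotation-matrix element ⟨l m'| R(α,β,γ) |l m⟩ in the angular-momentum basis.
D^3_{0,-1}(6.1152,1.8066,1.4891) = e^{-i·0·6.1152}·d^3_{0,-1}(1.8066)·e^{-i·-1·1.4891}. Compute d first:
With c≡cos(β/2)=0.619022 and s≡sin(β/2)=0.785374, N=[6·6·2·24]^{1/2}=41.569219
k: max(0,(-1)−(0))=0 … min(3+(-1),3−(0))=2
  k=0: (−1)^1·41.5692/(12)·0.6190^5·0.7854^1 = -0.247284
  k=1: (−1)^2·41.5692/(4)·0.6190^3·0.7854^3 = +1.194150
  k=2: (−1)^3·41.5692/(12)·0.6190^1·0.7854^5 = -0.640736
d^3_{0,-1}(1.8066) = -0.247284 +1.194150 -0.640736 = +0.306130
Attach z-rotation phases: D = e^{-i(0)(6.1152)}·(+0.306130)·e^{-i(-1)(1.4891)} = +0.024982+0.305109i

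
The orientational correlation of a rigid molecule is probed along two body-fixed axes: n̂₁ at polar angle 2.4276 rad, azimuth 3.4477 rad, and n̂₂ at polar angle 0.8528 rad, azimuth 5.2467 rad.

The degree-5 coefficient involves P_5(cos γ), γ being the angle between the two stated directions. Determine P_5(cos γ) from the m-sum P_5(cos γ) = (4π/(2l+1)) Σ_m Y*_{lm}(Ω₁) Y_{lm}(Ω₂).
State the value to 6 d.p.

Term-by-term m-sum for l=5 (normalisation 4π/11 = 1.142397):
  m=-5: (-0.002250-0.055850i) × (+0.050933-0.100259i) = -0.005714-0.002619i  (running Σ = -0.005714-0.002619i)
  m=-4: (-0.069251-0.191874i) × (-0.166701-0.262121i) = -0.038750+0.050138i  (running Σ = -0.044464+0.047519i)
  m=-3: (-0.244226-0.319619i) × (-0.427626+0.013747i) = +0.108831+0.133320i  (running Σ = +0.064367+0.180839i)
  m=-2: (-0.320719-0.225215i) × (-0.090833+0.165413i) = +0.066385-0.032594i  (running Σ = +0.130753+0.148245i)
  m=-1: (+0.029101+0.009197i) × (-0.138260-0.233657i) = -0.001875-0.008071i  (running Σ = +0.128878+0.140174i)
  m=0: (+0.391468-0.000000i) × (-0.268912+0.000000i) = -0.105271+0.000000i  (running Σ = +0.023608+0.140174i)
  m=1: (-0.029101+0.009197i) × (+0.138260-0.233657i) = -0.001875+0.008071i  (running Σ = +0.021733+0.148245i)
  m=2: (-0.320719+0.225215i) × (-0.090833-0.165413i) = +0.066385+0.032594i  (running Σ = +0.088118+0.180839i)
  m=3: (+0.244226-0.319619i) × (+0.427626+0.013747i) = +0.108831-0.133320i  (running Σ = +0.196950+0.047519i)
  m=4: (-0.069251+0.191874i) × (-0.166701+0.262121i) = -0.038750-0.050138i  (running Σ = +0.158200-0.002619i)
  m=5: (+0.002250-0.055850i) × (-0.050933-0.100259i) = -0.005714+0.002619i  (running Σ = +0.152486+0.000000i)
Σ over m = +0.152486+0.000000i; ×(4π/11) → +0.174199+0.000000i. Real part: 0.174199

0.174199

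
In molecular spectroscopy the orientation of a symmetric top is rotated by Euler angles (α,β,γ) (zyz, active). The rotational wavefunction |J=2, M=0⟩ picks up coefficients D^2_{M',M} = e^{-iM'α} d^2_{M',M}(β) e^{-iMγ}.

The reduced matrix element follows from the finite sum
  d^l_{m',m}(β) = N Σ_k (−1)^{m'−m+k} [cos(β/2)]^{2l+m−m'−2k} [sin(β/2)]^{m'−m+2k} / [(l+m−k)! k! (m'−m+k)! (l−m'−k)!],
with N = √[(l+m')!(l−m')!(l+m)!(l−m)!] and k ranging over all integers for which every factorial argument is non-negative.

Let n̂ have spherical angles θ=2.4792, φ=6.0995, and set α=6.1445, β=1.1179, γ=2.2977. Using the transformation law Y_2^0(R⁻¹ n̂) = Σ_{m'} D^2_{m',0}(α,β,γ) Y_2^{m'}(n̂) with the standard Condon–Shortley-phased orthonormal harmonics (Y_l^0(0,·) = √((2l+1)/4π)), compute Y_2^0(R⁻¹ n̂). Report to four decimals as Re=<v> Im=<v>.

Re=-0.2747 Im=0.0000

Need the full column D^2_{m',0} for m'=−2..2 at α=6.1445, β=1.1179, γ=2.2977.
cos(β/2)=0.847812, sin(β/2)=0.530296
d^2_{-2,0}: single k=2 term ⇒ +0.495122;  D = +0.476198-0.135578i
d^2_{-1,0}: k∈[1..2] ⇒ +0.791578 -0.309693 = +0.481885;  D = +0.477258-0.066616i
d^2_{0,0}: k∈[0..2] ⇒ +0.516653 -0.808531 +0.079081 = -0.212797;  D = -0.212797+0.000000i
d^2_{1,0}: k∈[0..1] ⇒ -0.791578 +0.309693 = -0.481885;  D = -0.477258-0.066616i
d^2_{2,0}: single k=0 term ⇒ +0.495122;  D = +0.476198+0.135578i
Y_2^{m'}(θ=2.4792,φ=6.0995) and Σ D·Y over m':
  (+0.4762-0.1356i)·(+0.1364+0.0525i)  (+0.4773-0.0666i)·(-0.3683-0.0684i)  (-0.2128+0.0000i)·(+0.2729+0.0000i)  (-0.4773-0.0666i)·(+0.3683-0.0684i)  (+0.4762+0.1356i)·(+0.1364-0.0525i)
Y_2^0(R⁻¹ n̂) = -0.274689+0.000000i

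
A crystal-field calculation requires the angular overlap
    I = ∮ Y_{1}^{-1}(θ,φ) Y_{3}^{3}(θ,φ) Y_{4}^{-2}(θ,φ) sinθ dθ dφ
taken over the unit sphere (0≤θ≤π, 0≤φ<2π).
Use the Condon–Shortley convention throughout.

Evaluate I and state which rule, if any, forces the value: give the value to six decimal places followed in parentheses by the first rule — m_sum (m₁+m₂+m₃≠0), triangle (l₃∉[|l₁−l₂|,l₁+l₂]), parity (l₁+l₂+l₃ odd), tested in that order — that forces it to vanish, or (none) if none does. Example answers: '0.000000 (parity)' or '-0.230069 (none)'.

Rules hold: Σm=0, L=8 even, 2≤4≤4.
N = 3·7·9 = 189
Δ = 0!·2!·6!/9! = 1/252
Racah Σ t=0..0: t=0:+1/36 = 1/36
⇒ 3j(1 3 4; 0 0 0)² = 4/63, sgn +1
Racah Σ t=0..0: t=0:+1/1440 = 1/1440
⇒ 3j(1 3 4; -1 3 -2)² = 1/252, sgn +1
4πI² = N·(3j₀)²·(3jₘ)² = 1/21
I = +1·√(0.047619/4π) = 0.06155813
No selection rule forces the value: the integral is nonzero (none).

0.061558 (none)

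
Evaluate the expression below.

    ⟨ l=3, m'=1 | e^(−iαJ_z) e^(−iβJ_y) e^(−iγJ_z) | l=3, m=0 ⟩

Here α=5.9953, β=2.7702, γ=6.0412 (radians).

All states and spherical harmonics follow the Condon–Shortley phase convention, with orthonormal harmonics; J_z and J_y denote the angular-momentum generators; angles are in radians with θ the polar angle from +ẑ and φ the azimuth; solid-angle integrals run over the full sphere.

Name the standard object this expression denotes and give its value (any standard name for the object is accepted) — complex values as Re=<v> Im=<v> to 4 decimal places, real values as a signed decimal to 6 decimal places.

Wigner D-matrix element, Re=-0.5035 Im=-0.1491

This is a Wigner D-matrix element — the rotation-matrix element ⟨l m'| R(α,β,γ) |l m⟩ in the angular-momentum basis.
D^3_{1,0}(5.9953,2.7702,6.0412) = e^{-i·1·5.9953}·d^3_{1,0}(2.7702)·e^{-i·0·6.0412}. Compute d first:
c=cos(2.770200/2)=0.184631, s=sin(2.770200/2)=0.982808; N=√[24·2·6·6]=41.569219
k: max(0,(0)−(1))=0 … min(3+(0),3−(1))=2
  k=0: (−1)^1·41.5692/(12)·0.1846^5·0.9828^1 = -0.000730
  k=1: (−1)^2·41.5692/(4)·0.1846^3·0.9828^3 = +0.062091
  k=2: (−1)^3·41.5692/(12)·0.1846^1·0.9828^5 = -0.586460
d^3_{1,0}(2.7702) = -0.000730 +0.062091 -0.586460 = -0.525099
D = (+0.958846+0.283925i)·(-0.525099)·(+1.000000+0.000000i) = -0.503489-0.149089i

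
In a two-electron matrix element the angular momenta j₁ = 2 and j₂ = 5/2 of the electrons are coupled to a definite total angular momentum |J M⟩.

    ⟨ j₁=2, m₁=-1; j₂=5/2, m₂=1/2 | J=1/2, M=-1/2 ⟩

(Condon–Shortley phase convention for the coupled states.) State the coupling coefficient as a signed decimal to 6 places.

−√(2/15) = -0.365148

triangle: 4!×0!×1!/6! = 24/720
(j±m)!: 1!×3!×3!×2!×0!×1! = 72
prefactor² = (2J+1)×Δ×N² = 24/5
  k=3: −1/(3!×1!×0!×0!×0!×1!) = -1/6
Σ = -1/6  ⇒  CG² = 24/5×(-1/6)² = 2/15
CG = −√(2/15) = -0.365148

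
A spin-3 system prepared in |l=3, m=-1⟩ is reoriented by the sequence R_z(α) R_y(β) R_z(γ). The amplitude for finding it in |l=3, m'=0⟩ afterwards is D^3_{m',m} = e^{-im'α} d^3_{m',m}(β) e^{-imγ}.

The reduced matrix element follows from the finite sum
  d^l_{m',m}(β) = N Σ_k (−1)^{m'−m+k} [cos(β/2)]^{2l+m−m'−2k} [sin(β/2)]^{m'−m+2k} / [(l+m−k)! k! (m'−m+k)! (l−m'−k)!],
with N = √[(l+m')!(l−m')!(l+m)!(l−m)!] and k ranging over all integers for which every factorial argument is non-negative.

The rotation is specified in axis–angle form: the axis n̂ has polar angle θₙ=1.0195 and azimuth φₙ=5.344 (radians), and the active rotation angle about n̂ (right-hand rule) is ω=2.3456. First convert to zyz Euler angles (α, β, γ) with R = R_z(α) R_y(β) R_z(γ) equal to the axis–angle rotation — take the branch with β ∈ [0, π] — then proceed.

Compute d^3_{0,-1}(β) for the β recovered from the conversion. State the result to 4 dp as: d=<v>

Axis–angle → zyz. n̂ = (sinθₙcosφₙ, sinθₙsinφₙ, cosθₙ) = (+0.502969, -0.687506, +0.523792), ω = 2.3456.
R = I cosω + sinω [n̂]ₓ + (1−cosω) n̂n̂ᵀ gives
  R = [-0.269621, -0.961983, -0.043508; -0.213423, +0.103753, -0.971435; +0.939018, -0.252634, -0.233284]
β = atan2(√(R₁₃²+R₂₃²), R₃₃) = 1.806249; α = atan2(R₂₃, R₁₃) mod 2π = 4.667632; γ = atan2(R₃₂, −R₃₁) mod 2π = 3.404410
d^3_{0,-1}(β=1.8062) via the finite sum:
With c≡cos(β/2)=0.619159 and s≡sin(β/2)=0.785265, N=[6·6·2·24]^{1/2}=41.569219
k: max(0,(-1)−(0))=0 … min(3+(-1),3−(0))=2
  k=0: (−1)^1·41.5692/(12)·0.6192^5·0.7853^1 = -0.247525
  k=1: (−1)^2·41.5692/(4)·0.6192^3·0.7853^3 = +1.194451
  k=2: (−1)^3·41.5692/(12)·0.6192^1·0.7853^5 = -0.640436
d^3_{0,-1}(1.8062) = -0.247525 +1.194451 -0.640436 = +0.306491

d=0.3065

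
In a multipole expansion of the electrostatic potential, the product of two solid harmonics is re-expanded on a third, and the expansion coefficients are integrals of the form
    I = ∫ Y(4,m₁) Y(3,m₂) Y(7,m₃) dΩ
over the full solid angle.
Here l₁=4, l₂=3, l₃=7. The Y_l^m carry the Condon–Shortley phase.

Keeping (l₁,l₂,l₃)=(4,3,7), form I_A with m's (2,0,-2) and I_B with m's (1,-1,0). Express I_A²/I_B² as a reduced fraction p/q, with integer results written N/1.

8/7

l's match ⇒ only the (l;m) 3-j factors differ between A and B.
A: triangle coeff Δ(4,3,7) = 1/45045; Σ_t [0,0]: t=0:+1/51840 = 1/51840; (3j)²=8/429 [(4 3 7; 2 0 -2)], sign=-1
B: triangle coeff Δ(4,3,7) = 1/45045; Σ_t [0,0]: t=0:+1/34560 = 1/34560; (3j)²=7/429 [(4 3 7; 1 -1 0)], sign=-1
I_A²/I_B² = (8/429)/(7/429) = 8/7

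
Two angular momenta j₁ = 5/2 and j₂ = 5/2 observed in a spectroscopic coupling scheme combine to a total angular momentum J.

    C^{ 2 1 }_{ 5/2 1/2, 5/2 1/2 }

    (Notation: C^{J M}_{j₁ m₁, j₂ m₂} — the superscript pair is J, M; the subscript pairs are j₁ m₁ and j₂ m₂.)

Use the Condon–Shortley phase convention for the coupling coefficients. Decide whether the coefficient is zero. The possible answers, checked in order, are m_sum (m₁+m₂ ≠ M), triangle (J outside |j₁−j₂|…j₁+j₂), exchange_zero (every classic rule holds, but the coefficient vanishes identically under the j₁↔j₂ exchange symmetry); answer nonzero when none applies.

m-sum: m₁+m₂ = 1/2+1/2 = 1, M = 1  ✓
triangle: |j₁−j₂| = 0 ≤ J = 2 ≤ j₁+j₂ = 5  ✓
exchange: j₁=j₂ and m₁=m₂, and (−1)^(j₁+j₂−J) = (−1)^3 = −1 forces ⟨j₁m₁;j₂m₂|JM⟩ = −⟨j₂m₂;j₁m₁|JM⟩ = −⟨j₁m₁;j₂m₂|JM⟩ ⇒ the coefficient vanishes identically
Racah sum check: Σ_k collapses to 0 ⇒ CG = 0

exchange_zero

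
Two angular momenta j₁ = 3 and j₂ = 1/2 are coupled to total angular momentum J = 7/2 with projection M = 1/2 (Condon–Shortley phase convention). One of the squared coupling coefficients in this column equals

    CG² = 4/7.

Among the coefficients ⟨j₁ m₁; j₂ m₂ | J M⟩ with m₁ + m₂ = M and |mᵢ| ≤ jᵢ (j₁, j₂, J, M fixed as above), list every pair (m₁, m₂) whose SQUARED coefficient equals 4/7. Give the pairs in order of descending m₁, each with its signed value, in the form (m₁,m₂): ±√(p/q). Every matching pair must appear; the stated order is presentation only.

(0,1/2): +√(4/7)

Admissible pairs with m₁+m₂ = M = 1/2: (0,1/2), (1,-1/2)
  (m₁,m₂)=(1,-1/2): CG² = 3/7, CG = +√(3/7)
  (m₁,m₂)=(0,1/2): CG² = 4/7, CG = +√(4/7)   ← matches the target
Pairs with CG² = 4/7: (0,1/2): +√(4/7)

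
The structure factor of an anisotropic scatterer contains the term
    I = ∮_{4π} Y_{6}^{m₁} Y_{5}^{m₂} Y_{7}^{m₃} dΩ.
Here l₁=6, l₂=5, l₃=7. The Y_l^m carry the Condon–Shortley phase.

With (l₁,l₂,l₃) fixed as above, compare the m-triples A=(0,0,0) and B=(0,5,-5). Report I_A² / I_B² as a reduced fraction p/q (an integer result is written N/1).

Same 6,5,7: normalisation and zero-m 3j drop out of the ratio.
A: Δ: 4! 8! 6! / 19! → 1/174594420; sum: t=0:+1/4147200 t=1:−1/207360 t=2:+1/82944 t=3:−1/207360 t=4:+1/4147200 = 1/345600; 3j²(6 5 7; 0 0 0) = Δ·Π!·Σ² = 420/46189  (sign -1)
B: Δ: 4! 8! 6! / 19! → 1/174594420; sum: t=4:+1/24883200 = 1/24883200; 3j²(6 5 7; 0 5 -5) = Δ·Π!·Σ² = 70/4199  (sign +1)
I_A²/I_B² = (420/46189)/(70/4199) = 6/11

6/11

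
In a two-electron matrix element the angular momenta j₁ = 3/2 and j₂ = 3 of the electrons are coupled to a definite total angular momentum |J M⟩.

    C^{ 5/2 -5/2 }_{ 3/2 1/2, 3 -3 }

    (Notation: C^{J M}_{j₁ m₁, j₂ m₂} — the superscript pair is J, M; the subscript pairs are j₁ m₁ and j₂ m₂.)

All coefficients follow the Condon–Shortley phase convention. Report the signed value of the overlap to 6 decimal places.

√[6·2!1!4!/8! · 2!1!0!6!0!5!] = √(8640/7)
  +(−1)^0/∏(0,2,1,0,0,4)! = 1/48  (running 1/48)
⟨..|..⟩ = √(8640/7)·(1/48) = +0.731925

+√(15/28) ≈ +0.731925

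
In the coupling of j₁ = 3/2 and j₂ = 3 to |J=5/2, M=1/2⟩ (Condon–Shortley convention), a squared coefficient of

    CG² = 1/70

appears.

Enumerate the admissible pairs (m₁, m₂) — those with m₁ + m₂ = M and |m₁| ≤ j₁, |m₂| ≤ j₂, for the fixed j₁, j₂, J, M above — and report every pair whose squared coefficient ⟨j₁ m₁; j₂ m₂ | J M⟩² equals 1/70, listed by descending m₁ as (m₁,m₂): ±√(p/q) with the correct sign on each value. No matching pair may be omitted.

(-1/2,1): −√(1/70)

Admissible pairs with m₁+m₂ = M = 1/2: (-3/2,2), (-1/2,1), (1/2,0), (3/2,-1)
  (m₁,m₂)=(3/2,-1): CG² = 27/70, CG = +√(27/70)
  (m₁,m₂)=(1/2,0): CG² = 6/35, CG = −√(6/35)
  (m₁,m₂)=(-1/2,1): CG² = 1/70, CG = −√(1/70)   ← matches the target
  (m₁,m₂)=(-3/2,2): CG² = 3/7, CG = +√(3/7)
Pairs with CG² = 1/70: (-1/2,1): −√(1/70)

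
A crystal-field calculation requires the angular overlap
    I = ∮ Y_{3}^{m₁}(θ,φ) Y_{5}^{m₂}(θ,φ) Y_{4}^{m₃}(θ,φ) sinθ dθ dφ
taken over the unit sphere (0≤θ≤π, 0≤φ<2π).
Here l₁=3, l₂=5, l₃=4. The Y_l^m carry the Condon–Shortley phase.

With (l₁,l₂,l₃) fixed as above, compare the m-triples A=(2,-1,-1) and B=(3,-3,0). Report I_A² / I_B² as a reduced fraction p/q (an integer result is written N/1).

125/252

l's match ⇒ only the (l;m) 3-j factors differ between A and B.
A: triangle coeff Δ(3,5,4) = 1/180180; Σ_t [0,1]: t=0:+1/1152 t=1:−1/432 = -5/3456; (3j)²=625/36036 [(3 5 4; 2 -1 -1)], sign=+1
B: triangle coeff Δ(3,5,4) = 1/180180; Σ_t [0,0]: t=0:+1/2304 = 1/2304; (3j)²=5/143 [(3 5 4; 3 -3 0)], sign=+1
I_A²/I_B² = (625/36036)/(5/143) = 125/252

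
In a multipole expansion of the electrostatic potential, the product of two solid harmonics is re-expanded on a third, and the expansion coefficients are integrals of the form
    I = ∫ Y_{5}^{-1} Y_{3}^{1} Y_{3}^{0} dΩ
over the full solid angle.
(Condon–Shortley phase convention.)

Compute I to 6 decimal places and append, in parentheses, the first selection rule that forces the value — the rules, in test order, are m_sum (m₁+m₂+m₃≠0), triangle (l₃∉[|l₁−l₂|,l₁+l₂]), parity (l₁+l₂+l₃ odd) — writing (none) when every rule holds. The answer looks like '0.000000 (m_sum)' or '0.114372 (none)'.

Σlᵢ=11 odd — θ-integrand is odd under cosθ→−cosθ; I=0

0.000000 (parity)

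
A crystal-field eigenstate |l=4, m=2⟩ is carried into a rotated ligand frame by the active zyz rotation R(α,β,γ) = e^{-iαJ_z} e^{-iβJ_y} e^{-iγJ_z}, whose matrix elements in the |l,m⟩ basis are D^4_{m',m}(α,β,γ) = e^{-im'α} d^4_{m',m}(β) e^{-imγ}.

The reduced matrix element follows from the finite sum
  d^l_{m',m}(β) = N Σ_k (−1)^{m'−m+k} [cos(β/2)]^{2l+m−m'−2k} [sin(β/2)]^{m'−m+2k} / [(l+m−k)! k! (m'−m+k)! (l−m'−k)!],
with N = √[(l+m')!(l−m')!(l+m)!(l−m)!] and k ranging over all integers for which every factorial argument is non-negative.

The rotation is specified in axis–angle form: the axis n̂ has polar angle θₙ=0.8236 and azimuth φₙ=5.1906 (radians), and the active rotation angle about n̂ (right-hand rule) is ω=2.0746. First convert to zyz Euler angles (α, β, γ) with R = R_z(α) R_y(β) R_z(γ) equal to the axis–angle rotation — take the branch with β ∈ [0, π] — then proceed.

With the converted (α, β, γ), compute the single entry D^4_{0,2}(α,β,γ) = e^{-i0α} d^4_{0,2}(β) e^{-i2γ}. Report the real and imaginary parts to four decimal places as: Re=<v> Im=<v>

Re=-0.1974 Im=0.1854

Axis–angle → zyz. n̂ = (sinθₙcosφₙ, sinθₙsinφₙ, cosθₙ) = (+0.337595, -0.651302, +0.679585), ω = 2.0746.
R = I cosω + sinω [n̂]ₓ + (1−cosω) n̂n̂ᵀ gives
  R = [-0.313769, -0.921172, -0.230198; +0.269124, +0.146218, -0.951941; +0.910561, -0.360642, +0.202031]
β = atan2(√(R₁₃²+R₂₃²), R₃₃) = 1.367365; α = atan2(R₂₃, R₁₃) mod 2π = 4.475125; γ = atan2(R₃₂, −R₃₁) mod 2π = 3.518702
D^4_{0,2}(4.4751,1.3674,3.5187) = e^{-i·0·4.4751}·d^4_{0,2}(1.3674)·e^{-i·2·3.5187}. Compute d first:
c=cos(1.367365/2)=0.775252, s=sin(1.367365/2)=0.631652; N=√[24·24·720·2]=910.735966
Admissible k: 2..4 (factorial args all ≥0)
  k=2: (−1)^0·910.7360/(96)·0.7753^6·0.6317^2 = +0.821740
  k=3: (−1)^1·910.7360/(36)·0.7753^4·0.6317^4 = -1.454700
  k=4: (−1)^2·910.7360/(96)·0.7753^2·0.6317^6 = +0.362139
d^4_{0,2}(1.3674) = +0.821740 -1.454700 +0.362139 = -0.270821
Phases: e^{-i·(0)·4.4751}=+1.000000+0.000000i, e^{-i·(2)·3.5187}=+0.728806-0.684720i ⇒ D=-0.197376+0.185437i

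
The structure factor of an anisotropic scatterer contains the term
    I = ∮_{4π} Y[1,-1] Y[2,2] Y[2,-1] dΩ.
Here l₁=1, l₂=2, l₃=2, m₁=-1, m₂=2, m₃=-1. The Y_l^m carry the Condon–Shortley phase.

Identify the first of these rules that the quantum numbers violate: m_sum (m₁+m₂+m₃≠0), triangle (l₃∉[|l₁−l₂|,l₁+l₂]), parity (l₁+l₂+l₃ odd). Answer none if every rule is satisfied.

m₁+m₂+m₃ = -1 + 2 − 1 = 0  ✓
triangle: |1−2|=1 ≤ l₃=2 ≤ 1+2=3  ✓
parity: l₁+l₂+l₃ = 5 is odd  ✗

parity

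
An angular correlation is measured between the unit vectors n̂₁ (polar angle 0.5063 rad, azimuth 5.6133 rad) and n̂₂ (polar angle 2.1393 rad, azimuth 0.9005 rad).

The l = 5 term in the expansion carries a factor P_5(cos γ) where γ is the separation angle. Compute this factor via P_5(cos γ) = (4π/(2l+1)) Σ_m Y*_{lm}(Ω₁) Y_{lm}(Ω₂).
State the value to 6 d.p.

Term-by-term m-sum for l=5 (normalisation 4π/11 = 1.142397):
  [-5]  conj(Y_{5,-5})(Ω₁) = -0.01218 + 0.00257j ; Y_{5,-5}(Ω₂) = -0.04110 + 0.19293j ; Δ = 0.00001 - 0.00246j
  [-4]  conj(Y_{5,-4})(Ω₁) = -0.06355 - 0.03165j ; Y_{5,-4}(Ω₂) = 0.35701 - 0.17706j ; Δ = -0.02829 - 0.00005j
  [-3]  conj(Y_{5,-3})(Ω₁) = -0.09863 - 0.21012j ; Y_{5,-3}(Ω₂) = -0.30130 - 0.14188j ; Δ = -0.00010 + 0.07730j
  [-2]  conj(Y_{5,-2})(Ω₁) = 0.10332 - 0.43922j ; Y_{5,-2}(Ω₂) = -0.01929 - 0.08231j ; Δ = -0.03814 - 0.00003j
  [-1]  conj(Y_{5,-1})(Ω₁) = 0.31371 - 0.24848j ; Y_{5,-1}(Ω₂) = -0.21690 + 0.27361j ; Δ = -0.00006 + 0.13973j
  [+0]  conj(Y_{5,0})(Ω₁) = -0.17237 + 0.00000j ; Y_{5,0}(Ω₂) = -0.00022 + 0.00000j ; Δ = 0.00004 + 0.00000j
  [+1]  conj(Y_{5,1})(Ω₁) = -0.31371 - 0.24848j ; Y_{5,1}(Ω₂) = 0.21690 + 0.27361j ; Δ = -0.00006 - 0.13973j
  [+2]  conj(Y_{5,2})(Ω₁) = 0.10332 + 0.43922j ; Y_{5,2}(Ω₂) = -0.01929 + 0.08231j ; Δ = -0.03814 + 0.00003j
  [+3]  conj(Y_{5,3})(Ω₁) = 0.09863 - 0.21012j ; Y_{5,3}(Ω₂) = 0.30130 - 0.14188j ; Δ = -0.00010 - 0.07730j
  [+4]  conj(Y_{5,4})(Ω₁) = -0.06355 + 0.03165j ; Y_{5,4}(Ω₂) = 0.35701 + 0.17706j ; Δ = -0.02829 + 0.00005j
  [+5]  conj(Y_{5,5})(Ω₁) = 0.01218 + 0.00257j ; Y_{5,5}(Ω₂) = 0.04110 + 0.19293j ; Δ = 0.00001 + 0.00246j
Total Σ_m = -0.13312 - 0.00000j. Multiply by 1.142397: -0.15208 - 0.00000j. P_5(cos γ) = -0.152080

-0.152080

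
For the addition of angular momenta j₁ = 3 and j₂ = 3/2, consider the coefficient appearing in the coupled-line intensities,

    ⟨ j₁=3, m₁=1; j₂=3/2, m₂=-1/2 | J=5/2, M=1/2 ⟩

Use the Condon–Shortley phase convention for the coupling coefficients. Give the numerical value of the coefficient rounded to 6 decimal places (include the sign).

j₁+j₂−J=2  J+j₁−j₂=4  J−j₁+j₂=1  j₁+j₂+J+1=8
(j₁±m₁, j₂±m₂, J±M) = (4,2,1,2,3,2)
P² = 288/35
sum k=0..1:
  [0] +1/8 = 1/8
  [1] −1/6 = -1/6
S = -1/24
C² = P²·S² = 1/70 ; C = -0.119523

-0.119523  (= −√(1/70))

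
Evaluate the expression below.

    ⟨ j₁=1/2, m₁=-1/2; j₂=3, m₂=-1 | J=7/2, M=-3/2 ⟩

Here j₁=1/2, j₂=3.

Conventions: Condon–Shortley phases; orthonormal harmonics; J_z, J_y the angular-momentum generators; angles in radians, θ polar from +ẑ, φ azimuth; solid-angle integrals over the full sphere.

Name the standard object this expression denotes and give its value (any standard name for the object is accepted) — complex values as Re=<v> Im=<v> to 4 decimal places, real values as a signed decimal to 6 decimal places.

Clebsch–Gordan coefficient, +√(5/7) ≈ +0.845154

This is a Clebsch–Gordan (vector-coupling) coefficient.
triangle: 0!×1!×6!/8! = 720/40320
(j±m)!: 0!×1!×2!×4!×2!×5! = 11520
prefactor² = (2J+1)×Δ×N² = 11520/7
  k=0: +1/(0!×0!×1!×2!×0!×4!) = 1/48
Σ = 1/48  ⇒  CG² = 11520/7×(1/48)² = 5/7
CG = +√(5/7) = +0.845154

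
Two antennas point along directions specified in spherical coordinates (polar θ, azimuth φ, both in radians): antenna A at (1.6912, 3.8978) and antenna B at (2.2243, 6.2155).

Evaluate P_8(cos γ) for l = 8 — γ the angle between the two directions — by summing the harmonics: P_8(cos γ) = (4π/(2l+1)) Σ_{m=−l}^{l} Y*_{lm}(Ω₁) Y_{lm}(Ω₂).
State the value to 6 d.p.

-0.168277

Summing Y*_{l m}(θ₁,φ₁)·Y_{l m}(θ₂,φ₂) over m ∈ [−8, 8]; prefactor 4π/(2·8+1) = 0.739198:
  m=-8: Y*=(0.473121, -0.112540)  Y=(0.069744, 0.041947)  product (0.037718, 0.011997)
  m=-7: Y*=(0.129191, -0.196731)  Y=(-0.221825, -0.113741)  product (-0.051034, 0.028946)
  m=-6: Y*=(0.049204, 0.278054)  Y=(0.393634, 0.169269)  product (-0.027698, 0.117780)
  m=-5: Y*=(0.210375, 0.156452)  Y=(-0.374350, -0.131759)  product (-0.058140, -0.086287)
  m=-4: Y*=(-0.208358, 0.024440)  Y=(0.035015, 0.009719)  product (-0.007533, -0.001169)
  m=-3: Y*=(-0.173672, 0.207103)  Y=(0.333718, 0.068710)  product (-0.072188, 0.057181)
  m=-2: Y*=(-0.010262, -0.175572)  Y=(-0.225258, -0.030681)  product (-0.003075, 0.039864)
  m=-1: Y*=(-0.198317, -0.187064)  Y=(-0.247045, -0.016747)  product (0.045860, 0.049534)
  m=+0: Y*=(0.165638, -0.000000)  Y=(0.268850, 0.000000)  product (0.044532, 0.000000)
  m=+1: Y*=(0.198317, -0.187064)  Y=(0.247045, -0.016747)  product (0.045860, -0.049534)
  m=+2: Y*=(-0.010262, 0.175572)  Y=(-0.225258, 0.030681)  product (-0.003075, -0.039864)
  m=+3: Y*=(0.173672, 0.207103)  Y=(-0.333718, 0.068710)  product (-0.072188, -0.057181)
  m=+4: Y*=(-0.208358, -0.024440)  Y=(0.035015, -0.009719)  product (-0.007533, 0.001169)
  m=+5: Y*=(-0.210375, 0.156452)  Y=(0.374350, -0.131759)  product (-0.058140, 0.086287)
  m=+6: Y*=(0.049204, -0.278054)  Y=(0.393634, -0.169269)  product (-0.027698, -0.117780)
  m=+7: Y*=(-0.129191, -0.196731)  Y=(0.221825, -0.113741)  product (-0.051034, -0.028946)
  m=+8: Y*=(0.473121, 0.112540)  Y=(0.069744, -0.041947)  product (0.037718, -0.011997)
Total Σ_m = (-0.227648, -0.000000). Multiply by 0.739198: (-0.168277, -0.000000). P_8(cos γ) = -0.168277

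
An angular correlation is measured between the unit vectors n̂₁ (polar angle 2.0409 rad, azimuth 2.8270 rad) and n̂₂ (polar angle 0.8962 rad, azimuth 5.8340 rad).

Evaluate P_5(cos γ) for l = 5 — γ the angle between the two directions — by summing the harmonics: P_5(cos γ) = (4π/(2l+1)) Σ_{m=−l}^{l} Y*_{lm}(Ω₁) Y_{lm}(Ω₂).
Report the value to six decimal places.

Expand P_5 via completeness: Σ_{m} conj(Y_{5,m}) at Ω₁ times Y_{5,m} at Ω₂ —
  m=-5: Y*=(0.000566, 0.261396)  Y=(-0.084268, 0.105251)  product (-0.027560, -0.021968)
  m=-4: Y*=(-0.129094, 0.399666)  Y=(-0.076392, 0.332325)  product (-0.122957, -0.073432)
  m=-3: Y*=(-0.121780, 0.168074)  Y=(0.091598, 0.403470)  product (-0.078968, -0.033739)
  m=-2: Y*=(0.189651, -0.138041)  Y=(0.068486, 0.086015)  product (0.024862, 0.006859)
  m=-1: Y*=(0.268401, -0.087337)  Y=(-0.285171, -0.137467)  product (-0.088546, -0.011990)
  m=+0: Y*=(-0.174249, -0.000000)  Y=(-0.198671, 0.000000)  product (0.034618, 0.000000)
  m=+1: Y*=(-0.268401, -0.087337)  Y=(0.285171, -0.137467)  product (-0.088546, 0.011990)
  m=+2: Y*=(0.189651, 0.138041)  Y=(0.068486, -0.086015)  product (0.024862, -0.006859)
  m=+3: Y*=(0.121780, 0.168074)  Y=(-0.091598, 0.403470)  product (-0.078968, 0.033739)
  m=+4: Y*=(-0.129094, -0.399666)  Y=(-0.076392, -0.332325)  product (-0.122957, 0.073432)
  m=+5: Y*=(-0.000566, 0.261396)  Y=(0.084268, 0.105251)  product (-0.027560, 0.021968)
Accumulated sum (-0.551720, -0.000000); after 4π/(2l+1) scaling, (-0.630283, -0.000000) ⇒ P_5 = -0.630283

-0.630283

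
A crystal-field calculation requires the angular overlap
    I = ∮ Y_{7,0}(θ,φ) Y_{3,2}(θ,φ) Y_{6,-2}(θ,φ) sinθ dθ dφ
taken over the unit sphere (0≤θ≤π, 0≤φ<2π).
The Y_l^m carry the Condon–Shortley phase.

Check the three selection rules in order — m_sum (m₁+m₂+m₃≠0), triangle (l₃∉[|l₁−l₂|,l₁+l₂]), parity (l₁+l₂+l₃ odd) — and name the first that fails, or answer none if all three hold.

m₁+m₂+m₃ = 0 + 2 − 2 = 0  ✓
triangle: |7−3|=4 ≤ l₃=6 ≤ 7+3=10  ✓
parity: l₁+l₂+l₃ = 16 is even  ✓

none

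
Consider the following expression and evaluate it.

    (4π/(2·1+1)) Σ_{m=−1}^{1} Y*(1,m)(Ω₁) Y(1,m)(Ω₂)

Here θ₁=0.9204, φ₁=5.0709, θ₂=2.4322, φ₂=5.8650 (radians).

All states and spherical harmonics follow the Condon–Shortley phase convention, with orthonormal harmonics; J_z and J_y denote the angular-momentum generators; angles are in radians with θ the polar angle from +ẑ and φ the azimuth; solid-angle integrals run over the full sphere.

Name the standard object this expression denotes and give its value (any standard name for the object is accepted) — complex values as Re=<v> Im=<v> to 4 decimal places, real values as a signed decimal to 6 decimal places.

Legendre polynomial (addition theorem), -0.096075

This sum is the spherical-harmonic addition theorem: it equals the Legendre polynomial P_l(cos γ) of the angle γ between the two directions.
Term-by-term m-sum for l=1 (normalisation 4π/3 = 4.188790):
  [-1]  conj(Y_{1,-1})(Ω₁) = +0.096478-0.257478i ; Y_{1,-1}(Ω₂) = +0.205653+0.091392i ; Δ = +0.043372-0.044134i
  [+0]  conj(Y_{1,0})(Ω₁) = +0.295850-0.000000i ; Y_{1,0}(Ω₂) = -0.370731+0.000000i ; Δ = -0.109681+0.000000i
  [+1]  conj(Y_{1,1})(Ω₁) = -0.096478-0.257478i ; Y_{1,1}(Ω₂) = -0.205653+0.091392i ; Δ = +0.043372+0.044134i
Accumulated sum -0.022936+0.000000i; after 4π/(2l+1) scaling, -0.096075+0.000000i ⇒ P_1 = -0.096075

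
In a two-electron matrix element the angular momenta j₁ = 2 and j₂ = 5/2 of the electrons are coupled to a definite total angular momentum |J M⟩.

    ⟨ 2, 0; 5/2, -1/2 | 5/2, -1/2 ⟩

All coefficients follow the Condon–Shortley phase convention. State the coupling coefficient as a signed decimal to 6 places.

−√(8/35) = -0.478091

√[6·2!2!3!/8! · 2!2!2!3!2!3!] = √(72/35)
  +(−1)^0/∏(0,2,2,2,0,1)! = 1/8  (running 1/8)
  +(−1)^1/∏(1,1,1,1,1,2)! = -1/2  (running -3/8)
  +(−1)^2/∏(2,0,0,0,2,3)! = 1/24  (running -1/3)
⟨..|..⟩ = √(72/35)·(-1/3) = -0.478091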